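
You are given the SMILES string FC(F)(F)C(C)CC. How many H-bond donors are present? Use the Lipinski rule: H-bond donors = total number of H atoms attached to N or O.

Donors: find every N or O and count the H atoms it carries.
  (no N or O atoms present)
Lipinski HBD = 0.

0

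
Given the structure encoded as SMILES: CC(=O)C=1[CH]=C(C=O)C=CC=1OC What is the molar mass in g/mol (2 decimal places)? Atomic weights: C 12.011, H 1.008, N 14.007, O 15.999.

178.19 g/mol

First, the molecular formula is C10H10O3 (counting implicit H from valence).
  C: 10 × 12.011 = 120.110
  H: 10 × 1.008 = 10.080
  O: 3 × 15.999 = 47.997
Sum: 10×12.011 + 10×1.008 + 3×15.999 = 178.187 → 178.19 g/mol.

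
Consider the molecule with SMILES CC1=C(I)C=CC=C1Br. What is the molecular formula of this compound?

Walk through each heavy atom and fill implicit hydrogens from standard valence (C 4, N 3, O 2, S 2, halogen 1):
  atom 1: C, bond orders sum to 1 (valence 4) → 3 H
  atom 2: C, bond orders sum to 4 (valence 4) → 0 H
  atom 3: C, bond orders sum to 4 (valence 4) → 0 H
  atom 4: I (halogen, monovalent) → 0 H
  atom 5: C, bond orders sum to 3 (valence 4) → 1 H
  atom 6: C, bond orders sum to 3 (valence 4) → 1 H
  atom 7: C, bond orders sum to 3 (valence 4) → 1 H
  atom 8: C, bond orders sum to 4 (valence 4) → 0 H
  atom 9: Br (halogen, monovalent) → 0 H
Totals → C:7, H:6, Br:1, I:1.
In Hill order: C7H6BrI.

C7H6BrI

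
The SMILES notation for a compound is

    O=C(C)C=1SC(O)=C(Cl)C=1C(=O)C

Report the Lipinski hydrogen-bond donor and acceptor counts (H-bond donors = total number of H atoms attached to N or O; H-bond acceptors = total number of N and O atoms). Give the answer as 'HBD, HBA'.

Donors: find every N or O and count the H atoms it carries.
  atom 1 (O): bond orders sum to 2 → 0 H
  atom 7 (O): bond orders sum to 1 → 1 H
  atom 12 (O): bond orders sum to 2 → 0 H
Lipinski HBD = 1.
Acceptors: N atoms = 0, O atoms = 3 → HBA = 3.

1, 3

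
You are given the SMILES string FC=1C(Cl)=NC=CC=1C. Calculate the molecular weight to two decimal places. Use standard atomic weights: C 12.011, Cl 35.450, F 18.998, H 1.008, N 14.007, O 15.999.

145.56 g/mol

First, the molecular formula is C6H5ClFN (counting implicit H from valence).
  C: 6 × 12.011 = 72.066
  Cl: 1 × 35.450 = 35.450
  F: 1 × 18.998 = 18.998
  H: 5 × 1.008 = 5.040
  N: 1 × 14.007 = 14.007
Sum: 6×12.011 + 1×35.450 + 1×18.998 + 5×1.008 + 1×14.007 = 145.561 → 145.56 g/mol.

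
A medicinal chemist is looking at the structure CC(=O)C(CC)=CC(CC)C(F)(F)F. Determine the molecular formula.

C10H15F3O

Walk through each heavy atom and fill implicit hydrogens from standard valence (C 4, N 3, O 2, S 2, halogen 1):
  atom 1: C, bond orders sum to 1 (valence 4) → 3 H
  atom 2: C, bond orders sum to 4 (valence 4) → 0 H
  atom 3: O, bond orders sum to 2 (valence 2) → 0 H
  atom 4: C, bond orders sum to 4 (valence 4) → 0 H
  atom 5: C, bond orders sum to 2 (valence 4) → 2 H
  atom 6: C, bond orders sum to 1 (valence 4) → 3 H
  atom 7: C, bond orders sum to 3 (valence 4) → 1 H
  atom 8: C, bond orders sum to 3 (valence 4) → 1 H
  atom 9: C, bond orders sum to 2 (valence 4) → 2 H
  atom 10: C, bond orders sum to 1 (valence 4) → 3 H
  atom 11: C, bond orders sum to 4 (valence 4) → 0 H
  atom 12: F (halogen, monovalent) → 0 H
  atom 13: F (halogen, monovalent) → 0 H
  atom 14: F (halogen, monovalent) → 0 H
Totals → C:10, H:15, F:3, O:1.
In Hill order: C10H15F3O.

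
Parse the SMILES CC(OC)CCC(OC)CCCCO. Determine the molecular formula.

Walk through each heavy atom and fill implicit hydrogens from standard valence (C 4, N 3, O 2, S 2, halogen 1):
  atom 1: C, bond orders sum to 1 (valence 4) → 3 H
  atom 2: C, bond orders sum to 3 (valence 4) → 1 H
  atom 3: O, bond orders sum to 2 (valence 2) → 0 H
  atom 4: C, bond orders sum to 1 (valence 4) → 3 H
  atom 5: C, bond orders sum to 2 (valence 4) → 2 H
  atom 6: C, bond orders sum to 2 (valence 4) → 2 H
  atom 7: C, bond orders sum to 3 (valence 4) → 1 H
  atom 8: O, bond orders sum to 2 (valence 2) → 0 H
  atom 9: C, bond orders sum to 1 (valence 4) → 3 H
  atom 10: C, bond orders sum to 2 (valence 4) → 2 H
  atom 11: C, bond orders sum to 2 (valence 4) → 2 H
  atom 12: C, bond orders sum to 2 (valence 4) → 2 H
  atom 13: C, bond orders sum to 2 (valence 4) → 2 H
  atom 14: O, bond orders sum to 1 (valence 2) → 1 H
Totals → C:11, H:24, O:3.

C11H24O3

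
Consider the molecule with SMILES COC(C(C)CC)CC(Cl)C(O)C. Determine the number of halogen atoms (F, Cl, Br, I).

1

Halogen atoms appear at heavy-atom position 10 (1×Cl).
Other groups present: 1 ether, 1 hydroxyl.
Halogen count: 1.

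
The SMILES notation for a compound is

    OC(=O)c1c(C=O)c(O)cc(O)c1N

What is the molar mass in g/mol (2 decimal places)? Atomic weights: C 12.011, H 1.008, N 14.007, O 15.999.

197.15 g/mol

First, the molecular formula is C8H7NO5 (counting implicit H from valence).
  C: 8 × 12.011 = 96.088
  H: 7 × 1.008 = 7.056
  N: 1 × 14.007 = 14.007
  O: 5 × 15.999 = 79.995
Sum: 8×12.011 + 7×1.008 + 1×14.007 + 5×15.999 = 197.146 → 197.15 g/mol.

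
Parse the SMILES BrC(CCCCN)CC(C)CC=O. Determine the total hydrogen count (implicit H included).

20

Walk through each heavy atom and fill implicit hydrogens from standard valence (C 4, N 3, O 2, S 2, halogen 1):
  atom 1: Br (halogen, monovalent) → 0 H
  atom 2: C, bond orders sum to 3 (valence 4) → 1 H
  atom 3: C, bond orders sum to 2 (valence 4) → 2 H
  atom 4: C, bond orders sum to 2 (valence 4) → 2 H
  atom 5: C, bond orders sum to 2 (valence 4) → 2 H
  atom 6: C, bond orders sum to 2 (valence 4) → 2 H
  atom 7: N, bond orders sum to 1 (valence 3) → 2 H
  atom 8: C, bond orders sum to 2 (valence 4) → 2 H
  atom 9: C, bond orders sum to 3 (valence 4) → 1 H
  atom 10: C, bond orders sum to 1 (valence 4) → 3 H
  atom 11: C, bond orders sum to 2 (valence 4) → 2 H
  atom 12: C, bond orders sum to 3 (valence 4) → 1 H
  atom 13: O, bond orders sum to 2 (valence 2) → 0 H
Total hydrogens: 20.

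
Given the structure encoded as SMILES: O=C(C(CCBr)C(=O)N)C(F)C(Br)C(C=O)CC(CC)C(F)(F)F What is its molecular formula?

Walk through each heavy atom and fill implicit hydrogens from standard valence (C 4, N 3, O 2, S 2, halogen 1):
  atom 1: O, bond orders sum to 2 (valence 2) → 0 H
  atom 2: C, bond orders sum to 4 (valence 4) → 0 H
  atom 3: C, bond orders sum to 3 (valence 4) → 1 H
  atom 4: C, bond orders sum to 2 (valence 4) → 2 H
  atom 5: C, bond orders sum to 2 (valence 4) → 2 H
  atom 6: Br (halogen, monovalent) → 0 H
  atom 7: C, bond orders sum to 4 (valence 4) → 0 H
  atom 8: O, bond orders sum to 2 (valence 2) → 0 H
  atom 9: N, bond orders sum to 1 (valence 3) → 2 H
  atom 10: C, bond orders sum to 3 (valence 4) → 1 H
  atom 11: F (halogen, monovalent) → 0 H
  atom 12: C, bond orders sum to 3 (valence 4) → 1 H
  atom 13: Br (halogen, monovalent) → 0 H
  atom 14: C, bond orders sum to 3 (valence 4) → 1 H
  atom 15: C, bond orders sum to 3 (valence 4) → 1 H
  atom 16: O, bond orders sum to 2 (valence 2) → 0 H
  atom 17: C, bond orders sum to 2 (valence 4) → 2 H
  atom 18: C, bond orders sum to 3 (valence 4) → 1 H
  atom 19: C, bond orders sum to 2 (valence 4) → 2 H
  atom 20: C, bond orders sum to 1 (valence 4) → 3 H
  atom 21: C, bond orders sum to 4 (valence 4) → 0 H
  atom 22: F (halogen, monovalent) → 0 H
  atom 23: F (halogen, monovalent) → 0 H
  atom 24: F (halogen, monovalent) → 0 H
Totals → C:14, H:19, Br:2, F:4, N:1, O:3.

C14H19Br2F4NO3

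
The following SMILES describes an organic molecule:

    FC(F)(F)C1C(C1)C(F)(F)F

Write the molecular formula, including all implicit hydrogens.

Walk through each heavy atom and fill implicit hydrogens from standard valence (C 4, N 3, O 2, S 2, halogen 1):
  atom 1: F (halogen, monovalent) → 0 H
  atom 2: C, bond orders sum to 4 (valence 4) → 0 H
  atom 3: F (halogen, monovalent) → 0 H
  atom 4: F (halogen, monovalent) → 0 H
  atom 5: C, bond orders sum to 3 (valence 4) → 1 H
  atom 6: C, bond orders sum to 3 (valence 4) → 1 H
  atom 7: C, bond orders sum to 2 (valence 4) → 2 H
  atom 8: C, bond orders sum to 4 (valence 4) → 0 H
  atom 9: F (halogen, monovalent) → 0 H
  atom 10: F (halogen, monovalent) → 0 H
  atom 11: F (halogen, monovalent) → 0 H
Totals → C:5, H:4, F:6.
In Hill order: C5H4F6.

C5H4F6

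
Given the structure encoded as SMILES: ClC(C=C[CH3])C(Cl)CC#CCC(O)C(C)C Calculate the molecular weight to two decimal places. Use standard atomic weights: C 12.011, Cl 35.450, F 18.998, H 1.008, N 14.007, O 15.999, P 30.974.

First, the molecular formula is C13H20Cl2O (counting implicit H from valence).
  C: 13 × 12.011 = 156.143
  Cl: 2 × 35.450 = 70.900
  H: 20 × 1.008 = 20.160
  O: 1 × 15.999 = 15.999
Sum: 13×12.011 + 2×35.450 + 20×1.008 + 1×15.999 = 263.202 → 263.20 g/mol.

263.20 g/mol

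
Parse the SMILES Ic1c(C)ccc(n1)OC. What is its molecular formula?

Walk through each heavy atom and fill implicit hydrogens from standard valence (C 4, N 3, O 2, S 2, halogen 1); for lowercase aromatic atoms, an aromatic c carries 1 H when it has two neighbours and 0 H with three, and aromatic n carries 0 H:
  atom 1: I (halogen, monovalent) → 0 H
  atom 2: aromatic c, 3 neighbours → 0 H
  atom 3: aromatic c, 3 neighbours → 0 H
  atom 4: C, bond orders sum to 1 (valence 4) → 3 H
  atom 5: aromatic c, 2 neighbours → 1 H
  atom 6: aromatic c, 2 neighbours → 1 H
  atom 7: aromatic c, 3 neighbours → 0 H
  atom 8: aromatic n, 2 neighbours → 0 H
  atom 9: O, bond orders sum to 2 (valence 2) → 0 H
  atom 10: C, bond orders sum to 1 (valence 4) → 3 H
Totals → C:7, H:8, I:1, N:1, O:1.
In Hill order: C7H8INO.

C7H8INO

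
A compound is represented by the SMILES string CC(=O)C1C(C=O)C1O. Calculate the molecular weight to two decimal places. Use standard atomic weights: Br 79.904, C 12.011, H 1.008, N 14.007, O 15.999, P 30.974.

128.13 g/mol

First, the molecular formula is C6H8O3 (counting implicit H from valence).
  C: 6 × 12.011 = 72.066
  H: 8 × 1.008 = 8.064
  O: 3 × 15.999 = 47.997
Sum: 6×12.011 + 8×1.008 + 3×15.999 = 128.127 → 128.13 g/mol.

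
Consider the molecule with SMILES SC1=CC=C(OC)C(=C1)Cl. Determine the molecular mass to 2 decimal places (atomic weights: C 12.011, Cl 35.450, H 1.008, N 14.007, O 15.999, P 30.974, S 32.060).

First, the molecular formula is C7H7ClOS (counting implicit H from valence).
  C: 7 × 12.011 = 84.077
  Cl: 1 × 35.450 = 35.450
  H: 7 × 1.008 = 7.056
  O: 1 × 15.999 = 15.999
  S: 1 × 32.060 = 32.060
Sum: 7×12.011 + 1×35.450 + 7×1.008 + 1×15.999 + 1×32.060 = 174.642 → 174.64 g/mol.

174.64 g/mol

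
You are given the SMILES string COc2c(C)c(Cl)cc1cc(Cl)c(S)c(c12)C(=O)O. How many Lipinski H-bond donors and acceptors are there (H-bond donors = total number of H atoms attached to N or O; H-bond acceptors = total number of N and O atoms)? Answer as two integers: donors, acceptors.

Donors: find every N or O and count the H atoms it carries.
  atom 2 (O): bond orders sum to 2 → 0 H
  atom 18 (O): bond orders sum to 2 → 0 H
  atom 19 (O): bond orders sum to 1 → 1 H
Lipinski HBD = 1.
Acceptors: N atoms = 0, O atoms = 3 → HBA = 3.

1, 3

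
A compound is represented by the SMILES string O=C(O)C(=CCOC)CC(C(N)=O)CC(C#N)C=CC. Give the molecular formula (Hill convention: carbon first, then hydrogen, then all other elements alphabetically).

Walk through each heavy atom and fill implicit hydrogens from standard valence (C 4, N 3, O 2, S 2, halogen 1):
  atom 1: O, bond orders sum to 2 (valence 2) → 0 H
  atom 2: C, bond orders sum to 4 (valence 4) → 0 H
  atom 3: O, bond orders sum to 1 (valence 2) → 1 H
  atom 4: C, bond orders sum to 4 (valence 4) → 0 H
  atom 5: C, bond orders sum to 3 (valence 4) → 1 H
  atom 6: C, bond orders sum to 2 (valence 4) → 2 H
  atom 7: O, bond orders sum to 2 (valence 2) → 0 H
  atom 8: C, bond orders sum to 1 (valence 4) → 3 H
  atom 9: C, bond orders sum to 2 (valence 4) → 2 H
  atom 10: C, bond orders sum to 3 (valence 4) → 1 H
  atom 11: C, bond orders sum to 4 (valence 4) → 0 H
  atom 12: N, bond orders sum to 1 (valence 3) → 2 H
  atom 13: O, bond orders sum to 2 (valence 2) → 0 H
  atom 14: C, bond orders sum to 2 (valence 4) → 2 H
  atom 15: C, bond orders sum to 3 (valence 4) → 1 H
  atom 16: C, bond orders sum to 4 (valence 4) → 0 H
  atom 17: N, bond orders sum to 3 (valence 3) → 0 H
  atom 18: C, bond orders sum to 3 (valence 4) → 1 H
  atom 19: C, bond orders sum to 3 (valence 4) → 1 H
  atom 20: C, bond orders sum to 1 (valence 4) → 3 H
Totals → C:14, H:20, N:2, O:4.
In Hill order: C14H20N2O4.

C14H20N2O4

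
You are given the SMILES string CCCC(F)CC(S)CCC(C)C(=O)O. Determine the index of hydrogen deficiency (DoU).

Degree of unsaturation = (number of rings) + (number of π bonds).
Ring closures in the SMILES: 0.
π bonds: 1 double bond (each 1 DoU) → 1 DoU from unsaturation.
Total DoU = 0 + 1 = 1.

1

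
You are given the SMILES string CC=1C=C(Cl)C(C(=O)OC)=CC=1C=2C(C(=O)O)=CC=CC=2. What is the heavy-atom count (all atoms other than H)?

21

Every atom symbol written in the SMILES (organic subset) is one heavy atom; implicit H are not written.
Heavy atoms by element → C:16, Cl:1, O:4.
Total: 21.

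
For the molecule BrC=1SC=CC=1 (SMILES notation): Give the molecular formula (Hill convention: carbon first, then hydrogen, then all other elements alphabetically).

Walk through each heavy atom and fill implicit hydrogens from standard valence (C 4, N 3, O 2, S 2, halogen 1):
  atom 1: Br (halogen, monovalent) → 0 H
  atom 2: C, bond orders sum to 4 (valence 4) → 0 H
  atom 3: S, bond orders sum to 2 (valence 2) → 0 H
  atom 4: C, bond orders sum to 3 (valence 4) → 1 H
  atom 5: C, bond orders sum to 3 (valence 4) → 1 H
  atom 6: C, bond orders sum to 3 (valence 4) → 1 H
Totals → C:4, H:3, Br:1, S:1.

C4H3BrS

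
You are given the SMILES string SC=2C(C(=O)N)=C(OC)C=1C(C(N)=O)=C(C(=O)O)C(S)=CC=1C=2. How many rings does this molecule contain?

In SMILES, each pair of matching ring-closure digits denotes one ring-closing bond; the number of such bonds equals the number of independent rings.
Ring-closure bonds here: 2.

2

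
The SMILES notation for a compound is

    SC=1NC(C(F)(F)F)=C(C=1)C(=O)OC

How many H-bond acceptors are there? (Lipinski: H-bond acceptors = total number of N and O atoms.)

N atoms: 1; O atoms: 2.
Lipinski HBA = 1 + 2 = 3.

3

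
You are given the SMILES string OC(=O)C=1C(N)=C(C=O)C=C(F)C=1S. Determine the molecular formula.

Walk through each heavy atom and fill implicit hydrogens from standard valence (C 4, N 3, O 2, S 2, halogen 1):
  atom 1: O, bond orders sum to 1 (valence 2) → 1 H
  atom 2: C, bond orders sum to 4 (valence 4) → 0 H
  atom 3: O, bond orders sum to 2 (valence 2) → 0 H
  atom 4: C, bond orders sum to 4 (valence 4) → 0 H
  atom 5: C, bond orders sum to 4 (valence 4) → 0 H
  atom 6: N, bond orders sum to 1 (valence 3) → 2 H
  atom 7: C, bond orders sum to 4 (valence 4) → 0 H
  atom 8: C, bond orders sum to 3 (valence 4) → 1 H
  atom 9: O, bond orders sum to 2 (valence 2) → 0 H
  atom 10: C, bond orders sum to 3 (valence 4) → 1 H
  atom 11: C, bond orders sum to 4 (valence 4) → 0 H
  atom 12: F (halogen, monovalent) → 0 H
  atom 13: C, bond orders sum to 4 (valence 4) → 0 H
  atom 14: S, bond orders sum to 1 (valence 2) → 1 H
Totals → C:8, H:6, F:1, N:1, O:3, S:1.

C8H6FNO3S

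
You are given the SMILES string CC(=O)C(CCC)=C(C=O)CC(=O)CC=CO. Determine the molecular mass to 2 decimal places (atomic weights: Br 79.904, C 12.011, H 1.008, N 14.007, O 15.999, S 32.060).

238.28 g/mol

First, the molecular formula is C13H18O4 (counting implicit H from valence).
  C: 13 × 12.011 = 156.143
  H: 18 × 1.008 = 18.144
  O: 4 × 15.999 = 63.996
Sum: 13×12.011 + 18×1.008 + 4×15.999 = 238.283 → 238.28 g/mol.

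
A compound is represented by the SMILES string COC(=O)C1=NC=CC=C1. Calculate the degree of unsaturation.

Degree of unsaturation = (number of rings) + (number of π bonds).
Ring closures in the SMILES: 1.
π bonds: 4 double bonds (each 1 DoU) → 4 DoU from unsaturation.
Total DoU = 1 + 4 = 5.

5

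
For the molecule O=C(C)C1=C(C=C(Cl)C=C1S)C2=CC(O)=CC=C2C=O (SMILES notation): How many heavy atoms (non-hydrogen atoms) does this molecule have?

20

Every atom symbol written in the SMILES (organic subset) is one heavy atom; implicit H are not written.
Heavy atoms by element → C:15, Cl:1, O:3, S:1.
Total: 20.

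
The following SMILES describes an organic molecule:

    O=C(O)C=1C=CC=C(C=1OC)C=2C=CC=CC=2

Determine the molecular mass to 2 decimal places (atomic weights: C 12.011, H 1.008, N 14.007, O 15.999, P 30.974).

First, the molecular formula is C14H12O3 (counting implicit H from valence).
  C: 14 × 12.011 = 168.154
  H: 12 × 1.008 = 12.096
  O: 3 × 15.999 = 47.997
Sum: 14×12.011 + 12×1.008 + 3×15.999 = 228.247 → 228.25 g/mol.

228.25 g/mol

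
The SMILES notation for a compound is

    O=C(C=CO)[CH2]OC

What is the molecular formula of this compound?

Walk through each heavy atom and fill implicit hydrogens from standard valence (C 4, N 3, O 2, S 2, halogen 1):
  atom 1: O, bond orders sum to 2 (valence 2) → 0 H
  atom 2: C, bond orders sum to 4 (valence 4) → 0 H
  atom 3: C, bond orders sum to 3 (valence 4) → 1 H
  atom 4: C, bond orders sum to 3 (valence 4) → 1 H
  atom 5: O, bond orders sum to 1 (valence 2) → 1 H
  atom 6: C with explicit H count 2
  atom 7: O, bond orders sum to 2 (valence 2) → 0 H
  atom 8: C, bond orders sum to 1 (valence 4) → 3 H
Totals → C:5, H:8, O:3.

C5H8O3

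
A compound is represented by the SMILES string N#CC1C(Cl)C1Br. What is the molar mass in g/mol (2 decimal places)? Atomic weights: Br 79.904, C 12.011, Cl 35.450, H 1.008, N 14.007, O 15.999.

180.43 g/mol

First, the molecular formula is C4H3BrClN (counting implicit H from valence).
  Br: 1 × 79.904 = 79.904
  C: 4 × 12.011 = 48.044
  Cl: 1 × 35.450 = 35.450
  H: 3 × 1.008 = 3.024
  N: 1 × 14.007 = 14.007
Sum: 1×79.904 + 4×12.011 + 1×35.450 + 3×1.008 + 1×14.007 = 180.429 → 180.43 g/mol.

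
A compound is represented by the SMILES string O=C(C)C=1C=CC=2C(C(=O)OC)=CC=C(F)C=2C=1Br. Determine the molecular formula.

Walk through each heavy atom and fill implicit hydrogens from standard valence (C 4, N 3, O 2, S 2, halogen 1):
  atom 1: O, bond orders sum to 2 (valence 2) → 0 H
  atom 2: C, bond orders sum to 4 (valence 4) → 0 H
  atom 3: C, bond orders sum to 1 (valence 4) → 3 H
  atom 4: C, bond orders sum to 4 (valence 4) → 0 H
  atom 5: C, bond orders sum to 3 (valence 4) → 1 H
  atom 6: C, bond orders sum to 3 (valence 4) → 1 H
  atom 7: C, bond orders sum to 4 (valence 4) → 0 H
  atom 8: C, bond orders sum to 4 (valence 4) → 0 H
  atom 9: C, bond orders sum to 4 (valence 4) → 0 H
  atom 10: O, bond orders sum to 2 (valence 2) → 0 H
  atom 11: O, bond orders sum to 2 (valence 2) → 0 H
  atom 12: C, bond orders sum to 1 (valence 4) → 3 H
  atom 13: C, bond orders sum to 3 (valence 4) → 1 H
  atom 14: C, bond orders sum to 3 (valence 4) → 1 H
  atom 15: C, bond orders sum to 4 (valence 4) → 0 H
  atom 16: F (halogen, monovalent) → 0 H
  atom 17: C, bond orders sum to 4 (valence 4) → 0 H
  atom 18: C, bond orders sum to 4 (valence 4) → 0 H
  atom 19: Br (halogen, monovalent) → 0 H
Totals → C:14, H:10, Br:1, F:1, O:3.
In Hill order: C14H10BrFO3.

C14H10BrFO3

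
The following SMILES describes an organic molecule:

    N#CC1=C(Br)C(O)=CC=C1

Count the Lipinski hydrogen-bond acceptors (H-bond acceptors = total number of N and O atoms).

2

N atoms: 1; O atoms: 1.
Lipinski HBA = 1 + 1 = 2.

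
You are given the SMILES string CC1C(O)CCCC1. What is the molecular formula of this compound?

Walk through each heavy atom and fill implicit hydrogens from standard valence (C 4, N 3, O 2, S 2, halogen 1):
  atom 1: C, bond orders sum to 1 (valence 4) → 3 H
  atom 2: C, bond orders sum to 3 (valence 4) → 1 H
  atom 3: C, bond orders sum to 3 (valence 4) → 1 H
  atom 4: O, bond orders sum to 1 (valence 2) → 1 H
  atom 5: C, bond orders sum to 2 (valence 4) → 2 H
  atom 6: C, bond orders sum to 2 (valence 4) → 2 H
  atom 7: C, bond orders sum to 2 (valence 4) → 2 H
  atom 8: C, bond orders sum to 2 (valence 4) → 2 H
Totals → C:7, H:14, O:1.
In Hill order: C7H14O.

C7H14O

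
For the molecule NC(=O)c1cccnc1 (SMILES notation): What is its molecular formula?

C6H6N2O

Walk through each heavy atom and fill implicit hydrogens from standard valence (C 4, N 3, O 2, S 2, halogen 1); for lowercase aromatic atoms, an aromatic c carries 1 H when it has two neighbours and 0 H with three, and aromatic n carries 0 H:
  atom 1: N, bond orders sum to 1 (valence 3) → 2 H
  atom 2: C, bond orders sum to 4 (valence 4) → 0 H
  atom 3: O, bond orders sum to 2 (valence 2) → 0 H
  atom 4: aromatic c, 3 neighbours → 0 H
  atom 5: aromatic c, 2 neighbours → 1 H
  atom 6: aromatic c, 2 neighbours → 1 H
  atom 7: aromatic c, 2 neighbours → 1 H
  atom 8: aromatic n, 2 neighbours → 0 H
  atom 9: aromatic c, 2 neighbours → 1 H
Totals → C:6, H:6, N:2, O:1.
In Hill order: C6H6N2O.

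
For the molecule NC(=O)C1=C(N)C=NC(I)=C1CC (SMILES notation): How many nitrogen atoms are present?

Scan the SMILES for N atoms (remember two-letter symbols like Cl and Br are single atoms).
Nitrogen count: 3.

3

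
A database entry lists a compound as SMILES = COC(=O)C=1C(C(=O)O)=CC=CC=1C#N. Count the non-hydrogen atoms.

Every atom symbol written in the SMILES (organic subset) is one heavy atom; implicit H are not written.
Heavy atoms by element → C:10, N:1, O:4.
Total: 15.

15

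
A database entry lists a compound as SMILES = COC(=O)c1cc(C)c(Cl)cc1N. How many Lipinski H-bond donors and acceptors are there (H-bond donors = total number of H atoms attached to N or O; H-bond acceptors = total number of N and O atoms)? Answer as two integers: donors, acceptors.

Donors: find every N or O and count the H atoms it carries.
  atom 2 (O): bond orders sum to 2 → 0 H
  atom 4 (O): bond orders sum to 2 → 0 H
  atom 13 (N): bond orders sum to 1 → 2 H
Lipinski HBD = 2.
Acceptors: N atoms = 1, O atoms = 2 → HBA = 3.

2, 3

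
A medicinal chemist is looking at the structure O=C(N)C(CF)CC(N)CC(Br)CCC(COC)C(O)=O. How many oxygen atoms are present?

4

Scan the SMILES for O atoms (remember two-letter symbols like Cl and Br are single atoms).
Oxygen count: 4.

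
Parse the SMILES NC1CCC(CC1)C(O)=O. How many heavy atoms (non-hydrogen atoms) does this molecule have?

Every atom symbol written in the SMILES (organic subset) is one heavy atom; implicit H are not written.
Heavy atoms by element → C:7, N:1, O:2.
Total: 10.

10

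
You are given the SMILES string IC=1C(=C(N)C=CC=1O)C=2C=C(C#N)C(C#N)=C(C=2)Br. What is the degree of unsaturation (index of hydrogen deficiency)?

12

Molecular formula: C14H7BrIN3O.
DoU = (2C + 2 + N − H − X) / 2, where X is the halogen count and O/S are ignored.
    = (2·14 + 2 + 3 − 7 − 2) / 2 = 24 / 2 = 12.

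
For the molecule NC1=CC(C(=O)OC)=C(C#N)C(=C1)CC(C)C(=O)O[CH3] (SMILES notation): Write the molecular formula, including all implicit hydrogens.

C14H16N2O4

Walk through each heavy atom and fill implicit hydrogens from standard valence (C 4, N 3, O 2, S 2, halogen 1):
  atom 1: N, bond orders sum to 1 (valence 3) → 2 H
  atom 2: C, bond orders sum to 4 (valence 4) → 0 H
  atom 3: C, bond orders sum to 3 (valence 4) → 1 H
  atom 4: C, bond orders sum to 4 (valence 4) → 0 H
  atom 5: C, bond orders sum to 4 (valence 4) → 0 H
  atom 6: O, bond orders sum to 2 (valence 2) → 0 H
  atom 7: O, bond orders sum to 2 (valence 2) → 0 H
  atom 8: C, bond orders sum to 1 (valence 4) → 3 H
  atom 9: C, bond orders sum to 4 (valence 4) → 0 H
  atom 10: C, bond orders sum to 4 (valence 4) → 0 H
  atom 11: N, bond orders sum to 3 (valence 3) → 0 H
  atom 12: C, bond orders sum to 4 (valence 4) → 0 H
  atom 13: C, bond orders sum to 3 (valence 4) → 1 H
  atom 14: C, bond orders sum to 2 (valence 4) → 2 H
  atom 15: C, bond orders sum to 3 (valence 4) → 1 H
  atom 16: C, bond orders sum to 1 (valence 4) → 3 H
  atom 17: C, bond orders sum to 4 (valence 4) → 0 H
  atom 18: O, bond orders sum to 2 (valence 2) → 0 H
  atom 19: O, bond orders sum to 2 (valence 2) → 0 H
  atom 20: C with explicit H count 3
Totals → C:14, H:16, N:2, O:4.
In Hill order: C14H16N2O4.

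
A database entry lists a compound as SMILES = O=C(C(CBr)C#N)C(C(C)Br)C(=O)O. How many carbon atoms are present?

8

Count every carbon token in the SMILES (each C, including those in ring-closure positions and inside branches).
Carbon count: 8.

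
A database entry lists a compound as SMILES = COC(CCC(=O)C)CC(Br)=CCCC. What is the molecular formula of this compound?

C12H21BrO2

Walk through each heavy atom and fill implicit hydrogens from standard valence (C 4, N 3, O 2, S 2, halogen 1):
  atom 1: C, bond orders sum to 1 (valence 4) → 3 H
  atom 2: O, bond orders sum to 2 (valence 2) → 0 H
  atom 3: C, bond orders sum to 3 (valence 4) → 1 H
  atom 4: C, bond orders sum to 2 (valence 4) → 2 H
  atom 5: C, bond orders sum to 2 (valence 4) → 2 H
  atom 6: C, bond orders sum to 4 (valence 4) → 0 H
  atom 7: O, bond orders sum to 2 (valence 2) → 0 H
  atom 8: C, bond orders sum to 1 (valence 4) → 3 H
  atom 9: C, bond orders sum to 2 (valence 4) → 2 H
  atom 10: C, bond orders sum to 4 (valence 4) → 0 H
  atom 11: Br (halogen, monovalent) → 0 H
  atom 12: C, bond orders sum to 3 (valence 4) → 1 H
  atom 13: C, bond orders sum to 2 (valence 4) → 2 H
  atom 14: C, bond orders sum to 2 (valence 4) → 2 H
  atom 15: C, bond orders sum to 1 (valence 4) → 3 H
Totals → C:12, H:21, Br:1, O:2.
In Hill order: C12H21BrO2.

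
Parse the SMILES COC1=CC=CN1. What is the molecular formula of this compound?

C5H7NO

Walk through each heavy atom and fill implicit hydrogens from standard valence (C 4, N 3, O 2, S 2, halogen 1):
  atom 1: C, bond orders sum to 1 (valence 4) → 3 H
  atom 2: O, bond orders sum to 2 (valence 2) → 0 H
  atom 3: C, bond orders sum to 4 (valence 4) → 0 H
  atom 4: C, bond orders sum to 3 (valence 4) → 1 H
  atom 5: C, bond orders sum to 3 (valence 4) → 1 H
  atom 6: C, bond orders sum to 3 (valence 4) → 1 H
  atom 7: N, bond orders sum to 2 (valence 3) → 1 H
Totals → C:5, H:7, N:1, O:1.
In Hill order: C5H7NO.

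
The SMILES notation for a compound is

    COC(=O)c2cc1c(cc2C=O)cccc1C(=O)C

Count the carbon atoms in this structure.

Count every carbon token in the SMILES (each C, including those in ring-closure positions and inside branches).
Carbon count: 15.

15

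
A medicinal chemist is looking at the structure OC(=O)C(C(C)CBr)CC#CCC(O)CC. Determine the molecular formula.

C12H19BrO3

Walk through each heavy atom and fill implicit hydrogens from standard valence (C 4, N 3, O 2, S 2, halogen 1):
  atom 1: O, bond orders sum to 1 (valence 2) → 1 H
  atom 2: C, bond orders sum to 4 (valence 4) → 0 H
  atom 3: O, bond orders sum to 2 (valence 2) → 0 H
  atom 4: C, bond orders sum to 3 (valence 4) → 1 H
  atom 5: C, bond orders sum to 3 (valence 4) → 1 H
  atom 6: C, bond orders sum to 1 (valence 4) → 3 H
  atom 7: C, bond orders sum to 2 (valence 4) → 2 H
  atom 8: Br (halogen, monovalent) → 0 H
  atom 9: C, bond orders sum to 2 (valence 4) → 2 H
  atom 10: C, bond orders sum to 4 (valence 4) → 0 H
  atom 11: C, bond orders sum to 4 (valence 4) → 0 H
  atom 12: C, bond orders sum to 2 (valence 4) → 2 H
  atom 13: C, bond orders sum to 3 (valence 4) → 1 H
  atom 14: O, bond orders sum to 1 (valence 2) → 1 H
  atom 15: C, bond orders sum to 2 (valence 4) → 2 H
  atom 16: C, bond orders sum to 1 (valence 4) → 3 H
Totals → C:12, H:19, Br:1, O:3.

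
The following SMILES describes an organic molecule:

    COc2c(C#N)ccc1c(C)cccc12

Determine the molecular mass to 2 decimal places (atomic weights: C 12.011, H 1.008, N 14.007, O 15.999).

First, the molecular formula is C13H11NO (counting implicit H from valence).
  C: 13 × 12.011 = 156.143
  H: 11 × 1.008 = 11.088
  N: 1 × 14.007 = 14.007
  O: 1 × 15.999 = 15.999
Sum: 13×12.011 + 11×1.008 + 1×14.007 + 1×15.999 = 197.237 → 197.24 g/mol.

197.24 g/mol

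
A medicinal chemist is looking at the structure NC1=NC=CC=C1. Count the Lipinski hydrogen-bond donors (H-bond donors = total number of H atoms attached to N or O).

Donors: find every N or O and count the H atoms it carries.
  atom 1 (N): bond orders sum to 1 → 2 H
  atom 3 (N): bond orders sum to 3 → 0 H
Lipinski HBD = 2.

2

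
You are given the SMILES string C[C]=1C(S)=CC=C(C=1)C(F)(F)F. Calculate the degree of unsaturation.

4

Molecular formula: C8H7F3S.
DoU = (2C + 2 + N − H − X) / 2, where X is the halogen count and O/S are ignored.
    = (2·8 + 2 + 0 − 7 − 3) / 2 = 8 / 2 = 4.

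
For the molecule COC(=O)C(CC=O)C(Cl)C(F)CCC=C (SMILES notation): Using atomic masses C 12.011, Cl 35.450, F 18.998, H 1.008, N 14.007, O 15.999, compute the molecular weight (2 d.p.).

250.69 g/mol

First, the molecular formula is C11H16ClFO3 (counting implicit H from valence).
  C: 11 × 12.011 = 132.121
  Cl: 1 × 35.450 = 35.450
  F: 1 × 18.998 = 18.998
  H: 16 × 1.008 = 16.128
  O: 3 × 15.999 = 47.997
Sum: 11×12.011 + 1×35.450 + 1×18.998 + 16×1.008 + 3×15.999 = 250.694 → 250.69 g/mol.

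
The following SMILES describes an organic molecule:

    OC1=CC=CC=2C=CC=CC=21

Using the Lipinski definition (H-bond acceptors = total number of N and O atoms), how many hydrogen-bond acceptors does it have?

N atoms: 0; O atoms: 1.
Lipinski HBA = 0 + 1 = 1.

1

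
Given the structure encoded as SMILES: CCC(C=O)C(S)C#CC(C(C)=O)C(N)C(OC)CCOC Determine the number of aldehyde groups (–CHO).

1

The aldehyde motif appears at heavy-atom position 4 in the SMILES.
Other groups present: 1 alkyne, 2 ether, 1 ketone, 1 primary amine, 1 thiol.
Aldehyde count: 1.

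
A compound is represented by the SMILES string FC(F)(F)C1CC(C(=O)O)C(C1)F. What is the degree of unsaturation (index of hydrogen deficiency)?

Degree of unsaturation = (number of rings) + (number of π bonds).
Ring closures in the SMILES: 1.
π bonds: 1 double bond (each 1 DoU) → 1 DoU from unsaturation.
Total DoU = 1 + 1 = 2.

2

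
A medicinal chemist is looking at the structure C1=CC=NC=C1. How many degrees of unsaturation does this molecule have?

4

Degree of unsaturation = (number of rings) + (number of π bonds).
Ring closures in the SMILES: 1.
π bonds: 3 double bonds (each 1 DoU) → 3 DoU from unsaturation.
Total DoU = 1 + 3 = 4.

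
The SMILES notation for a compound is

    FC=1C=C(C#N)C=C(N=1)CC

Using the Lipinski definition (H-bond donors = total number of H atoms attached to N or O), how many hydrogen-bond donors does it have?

0

Donors: find every N or O and count the H atoms it carries.
  atom 6 (N): bond orders sum to 3 → 0 H
  atom 9 (N): bond orders sum to 3 → 0 H
Lipinski HBD = 0.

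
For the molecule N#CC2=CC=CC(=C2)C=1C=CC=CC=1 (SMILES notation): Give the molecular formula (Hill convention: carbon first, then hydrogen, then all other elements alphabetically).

C13H9N

Walk through each heavy atom and fill implicit hydrogens from standard valence (C 4, N 3, O 2, S 2, halogen 1):
  atom 1: N, bond orders sum to 3 (valence 3) → 0 H
  atom 2: C, bond orders sum to 4 (valence 4) → 0 H
  atom 3: C, bond orders sum to 4 (valence 4) → 0 H
  atom 4: C, bond orders sum to 3 (valence 4) → 1 H
  atom 5: C, bond orders sum to 3 (valence 4) → 1 H
  atom 6: C, bond orders sum to 3 (valence 4) → 1 H
  atom 7: C, bond orders sum to 4 (valence 4) → 0 H
  atom 8: C, bond orders sum to 3 (valence 4) → 1 H
  atom 9: C, bond orders sum to 4 (valence 4) → 0 H
  atom 10: C, bond orders sum to 3 (valence 4) → 1 H
  atom 11: C, bond orders sum to 3 (valence 4) → 1 H
  atom 12: C, bond orders sum to 3 (valence 4) → 1 H
  atom 13: C, bond orders sum to 3 (valence 4) → 1 H
  atom 14: C, bond orders sum to 3 (valence 4) → 1 H
Totals → C:13, H:9, N:1.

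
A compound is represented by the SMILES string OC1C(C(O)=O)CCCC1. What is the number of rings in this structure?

1

In SMILES, each pair of matching ring-closure digits denotes one ring-closing bond; the number of such bonds equals the number of independent rings.
Ring-closure bonds here: 1.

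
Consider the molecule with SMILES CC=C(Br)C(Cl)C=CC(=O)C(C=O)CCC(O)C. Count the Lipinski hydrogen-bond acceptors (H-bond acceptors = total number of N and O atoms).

N atoms: 0; O atoms: 3.
Lipinski HBA = 0 + 3 = 3.

3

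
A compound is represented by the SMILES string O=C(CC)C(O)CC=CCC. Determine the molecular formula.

C9H16O2

Walk through each heavy atom and fill implicit hydrogens from standard valence (C 4, N 3, O 2, S 2, halogen 1):
  atom 1: O, bond orders sum to 2 (valence 2) → 0 H
  atom 2: C, bond orders sum to 4 (valence 4) → 0 H
  atom 3: C, bond orders sum to 2 (valence 4) → 2 H
  atom 4: C, bond orders sum to 1 (valence 4) → 3 H
  atom 5: C, bond orders sum to 3 (valence 4) → 1 H
  atom 6: O, bond orders sum to 1 (valence 2) → 1 H
  atom 7: C, bond orders sum to 2 (valence 4) → 2 H
  atom 8: C, bond orders sum to 3 (valence 4) → 1 H
  atom 9: C, bond orders sum to 3 (valence 4) → 1 H
  atom 10: C, bond orders sum to 2 (valence 4) → 2 H
  atom 11: C, bond orders sum to 1 (valence 4) → 3 H
Totals → C:9, H:16, O:2.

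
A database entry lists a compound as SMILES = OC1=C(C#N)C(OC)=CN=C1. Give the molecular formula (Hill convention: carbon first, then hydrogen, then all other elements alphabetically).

Walk through each heavy atom and fill implicit hydrogens from standard valence (C 4, N 3, O 2, S 2, halogen 1):
  atom 1: O, bond orders sum to 1 (valence 2) → 1 H
  atom 2: C, bond orders sum to 4 (valence 4) → 0 H
  atom 3: C, bond orders sum to 4 (valence 4) → 0 H
  atom 4: C, bond orders sum to 4 (valence 4) → 0 H
  atom 5: N, bond orders sum to 3 (valence 3) → 0 H
  atom 6: C, bond orders sum to 4 (valence 4) → 0 H
  atom 7: O, bond orders sum to 2 (valence 2) → 0 H
  atom 8: C, bond orders sum to 1 (valence 4) → 3 H
  atom 9: C, bond orders sum to 3 (valence 4) → 1 H
  atom 10: N, bond orders sum to 3 (valence 3) → 0 H
  atom 11: C, bond orders sum to 3 (valence 4) → 1 H
Totals → C:7, H:6, N:2, O:2.

C7H6N2O2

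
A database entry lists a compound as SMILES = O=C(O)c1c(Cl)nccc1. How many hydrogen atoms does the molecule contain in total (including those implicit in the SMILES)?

4

Walk through each heavy atom and fill implicit hydrogens from standard valence (C 4, N 3, O 2, S 2, halogen 1); for lowercase aromatic atoms, an aromatic c carries 1 H when it has two neighbours and 0 H with three, and aromatic n carries 0 H:
  atom 1: O, bond orders sum to 2 (valence 2) → 0 H
  atom 2: C, bond orders sum to 4 (valence 4) → 0 H
  atom 3: O, bond orders sum to 1 (valence 2) → 1 H
  atom 4: aromatic c, 3 neighbours → 0 H
  atom 5: aromatic c, 3 neighbours → 0 H
  atom 6: Cl (halogen, monovalent) → 0 H
  atom 7: aromatic n, 2 neighbours → 0 H
  atom 8: aromatic c, 2 neighbours → 1 H
  atom 9: aromatic c, 2 neighbours → 1 H
  atom 10: aromatic c, 2 neighbours → 1 H
Total hydrogens: 4.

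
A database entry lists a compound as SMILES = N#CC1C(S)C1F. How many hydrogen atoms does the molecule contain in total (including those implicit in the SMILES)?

4

Walk through each heavy atom and fill implicit hydrogens from standard valence (C 4, N 3, O 2, S 2, halogen 1):
  atom 1: N, bond orders sum to 3 (valence 3) → 0 H
  atom 2: C, bond orders sum to 4 (valence 4) → 0 H
  atom 3: C, bond orders sum to 3 (valence 4) → 1 H
  atom 4: C, bond orders sum to 3 (valence 4) → 1 H
  atom 5: S, bond orders sum to 1 (valence 2) → 1 H
  atom 6: C, bond orders sum to 3 (valence 4) → 1 H
  atom 7: F (halogen, monovalent) → 0 H
Total hydrogens: 4.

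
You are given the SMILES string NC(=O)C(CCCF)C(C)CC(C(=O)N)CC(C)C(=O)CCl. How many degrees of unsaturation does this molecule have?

3

Molecular formula: C15H26ClFN2O3.
DoU = (2C + 2 + N − H − X) / 2, where X is the halogen count and O/S are ignored.
    = (2·15 + 2 + 2 − 26 − 2) / 2 = 6 / 2 = 3.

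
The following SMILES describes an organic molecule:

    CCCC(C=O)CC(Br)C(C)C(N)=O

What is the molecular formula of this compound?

Walk through each heavy atom and fill implicit hydrogens from standard valence (C 4, N 3, O 2, S 2, halogen 1):
  atom 1: C, bond orders sum to 1 (valence 4) → 3 H
  atom 2: C, bond orders sum to 2 (valence 4) → 2 H
  atom 3: C, bond orders sum to 2 (valence 4) → 2 H
  atom 4: C, bond orders sum to 3 (valence 4) → 1 H
  atom 5: C, bond orders sum to 3 (valence 4) → 1 H
  atom 6: O, bond orders sum to 2 (valence 2) → 0 H
  atom 7: C, bond orders sum to 2 (valence 4) → 2 H
  atom 8: C, bond orders sum to 3 (valence 4) → 1 H
  atom 9: Br (halogen, monovalent) → 0 H
  atom 10: C, bond orders sum to 3 (valence 4) → 1 H
  atom 11: C, bond orders sum to 1 (valence 4) → 3 H
  atom 12: C, bond orders sum to 4 (valence 4) → 0 H
  atom 13: N, bond orders sum to 1 (valence 3) → 2 H
  atom 14: O, bond orders sum to 2 (valence 2) → 0 H
Totals → C:10, H:18, Br:1, N:1, O:2.

C10H18BrNO2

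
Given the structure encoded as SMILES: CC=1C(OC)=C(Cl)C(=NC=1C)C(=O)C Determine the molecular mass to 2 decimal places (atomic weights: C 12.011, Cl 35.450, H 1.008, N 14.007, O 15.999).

213.66 g/mol

First, the molecular formula is C10H12ClNO2 (counting implicit H from valence).
  C: 10 × 12.011 = 120.110
  Cl: 1 × 35.450 = 35.450
  H: 12 × 1.008 = 12.096
  N: 1 × 14.007 = 14.007
  O: 2 × 15.999 = 31.998
Sum: 10×12.011 + 1×35.450 + 12×1.008 + 1×14.007 + 2×15.999 = 213.661 → 213.66 g/mol.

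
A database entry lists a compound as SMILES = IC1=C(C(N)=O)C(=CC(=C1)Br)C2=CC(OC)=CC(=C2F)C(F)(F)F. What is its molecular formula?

Walk through each heavy atom and fill implicit hydrogens from standard valence (C 4, N 3, O 2, S 2, halogen 1):
  atom 1: I (halogen, monovalent) → 0 H
  atom 2: C, bond orders sum to 4 (valence 4) → 0 H
  atom 3: C, bond orders sum to 4 (valence 4) → 0 H
  atom 4: C, bond orders sum to 4 (valence 4) → 0 H
  atom 5: N, bond orders sum to 1 (valence 3) → 2 H
  atom 6: O, bond orders sum to 2 (valence 2) → 0 H
  atom 7: C, bond orders sum to 4 (valence 4) → 0 H
  atom 8: C, bond orders sum to 3 (valence 4) → 1 H
  atom 9: C, bond orders sum to 4 (valence 4) → 0 H
  atom 10: C, bond orders sum to 3 (valence 4) → 1 H
  atom 11: Br (halogen, monovalent) → 0 H
  atom 12: C, bond orders sum to 4 (valence 4) → 0 H
  atom 13: C, bond orders sum to 3 (valence 4) → 1 H
  atom 14: C, bond orders sum to 4 (valence 4) → 0 H
  atom 15: O, bond orders sum to 2 (valence 2) → 0 H
  atom 16: C, bond orders sum to 1 (valence 4) → 3 H
  atom 17: C, bond orders sum to 3 (valence 4) → 1 H
  atom 18: C, bond orders sum to 4 (valence 4) → 0 H
  atom 19: C, bond orders sum to 4 (valence 4) → 0 H
  atom 20: F (halogen, monovalent) → 0 H
  atom 21: C, bond orders sum to 4 (valence 4) → 0 H
  atom 22: F (halogen, monovalent) → 0 H
  atom 23: F (halogen, monovalent) → 0 H
  atom 24: F (halogen, monovalent) → 0 H
Totals → C:15, H:9, Br:1, F:4, I:1, N:1, O:2.
In Hill order: C15H9BrF4INO2.

C15H9BrF4INO2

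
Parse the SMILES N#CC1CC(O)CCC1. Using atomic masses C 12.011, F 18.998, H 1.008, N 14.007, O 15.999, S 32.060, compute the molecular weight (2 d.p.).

125.17 g/mol

First, the molecular formula is C7H11NO (counting implicit H from valence).
  C: 7 × 12.011 = 84.077
  H: 11 × 1.008 = 11.088
  N: 1 × 14.007 = 14.007
  O: 1 × 15.999 = 15.999
Sum: 7×12.011 + 11×1.008 + 1×14.007 + 1×15.999 = 125.171 → 125.17 g/mol.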